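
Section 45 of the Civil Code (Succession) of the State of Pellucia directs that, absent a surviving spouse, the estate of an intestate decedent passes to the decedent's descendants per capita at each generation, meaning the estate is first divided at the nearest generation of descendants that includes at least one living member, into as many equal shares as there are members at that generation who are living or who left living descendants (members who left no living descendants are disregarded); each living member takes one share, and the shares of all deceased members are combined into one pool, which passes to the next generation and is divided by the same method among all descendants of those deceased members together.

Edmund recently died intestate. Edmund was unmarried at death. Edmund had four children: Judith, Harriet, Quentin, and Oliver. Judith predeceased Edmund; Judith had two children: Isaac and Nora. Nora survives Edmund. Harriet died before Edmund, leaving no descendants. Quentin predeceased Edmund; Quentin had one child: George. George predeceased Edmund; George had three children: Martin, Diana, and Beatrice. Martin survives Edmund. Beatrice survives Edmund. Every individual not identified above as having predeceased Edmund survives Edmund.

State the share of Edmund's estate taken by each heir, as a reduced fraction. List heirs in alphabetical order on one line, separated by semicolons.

There is no surviving spouse, so the entire estate passes to Edmund's descendants per capita at each generation.
At generation 1 (Judith, Quentin, Oliver) there are 3 shares of (1)/3 = 1/3 each.
Living: Oliver — each takes 1/3.
Deceased: Judith and Quentin. Their combined 2/3 is pooled and carried to generation 2.
At generation 2 (Isaac, Nora, George) there are 3 shares of (2/3)/3 = 2/9 each.
Living: Isaac and Nora — each takes 2/9.
Deceased: George. That 2/9 share is carried to generation 3.
At generation 3 (Martin, Diana, Beatrice) there are 3 shares of (2/9)/3 = 2/27 each.
Living: Martin, Diana, and Beatrice — each takes 2/27.

Beatrice 2/27; Diana 2/27; Isaac 2/9; Martin 2/27; Nora 2/9; Oliver 1/3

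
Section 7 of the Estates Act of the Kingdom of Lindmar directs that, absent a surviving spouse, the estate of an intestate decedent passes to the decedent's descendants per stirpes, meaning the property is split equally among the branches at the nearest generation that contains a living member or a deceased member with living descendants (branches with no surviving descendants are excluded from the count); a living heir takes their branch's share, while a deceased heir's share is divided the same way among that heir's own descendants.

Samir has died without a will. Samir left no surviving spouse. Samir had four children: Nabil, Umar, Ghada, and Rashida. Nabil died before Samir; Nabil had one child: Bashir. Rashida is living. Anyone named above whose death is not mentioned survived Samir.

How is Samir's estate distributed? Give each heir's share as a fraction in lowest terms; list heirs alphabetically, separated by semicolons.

There is no surviving spouse, so the entire estate passes to Samir's descendants per stirpes.
The estate is divided into 4 equal shares of 1/4 among Nabil, Umar, Ghada, Rashida.
Nabil predeceased; the 1/4 allotted to Nabil's branch passes to Nabil's issue by representation.
Bashir is the sole taker at this level and receives the full 1/4.
Umar is living and takes 1/4.
Ghada is living and takes 1/4.
Rashida is living and takes 1/4.

Bashir 1/4; Ghada 1/4; Rashida 1/4; Umar 1/4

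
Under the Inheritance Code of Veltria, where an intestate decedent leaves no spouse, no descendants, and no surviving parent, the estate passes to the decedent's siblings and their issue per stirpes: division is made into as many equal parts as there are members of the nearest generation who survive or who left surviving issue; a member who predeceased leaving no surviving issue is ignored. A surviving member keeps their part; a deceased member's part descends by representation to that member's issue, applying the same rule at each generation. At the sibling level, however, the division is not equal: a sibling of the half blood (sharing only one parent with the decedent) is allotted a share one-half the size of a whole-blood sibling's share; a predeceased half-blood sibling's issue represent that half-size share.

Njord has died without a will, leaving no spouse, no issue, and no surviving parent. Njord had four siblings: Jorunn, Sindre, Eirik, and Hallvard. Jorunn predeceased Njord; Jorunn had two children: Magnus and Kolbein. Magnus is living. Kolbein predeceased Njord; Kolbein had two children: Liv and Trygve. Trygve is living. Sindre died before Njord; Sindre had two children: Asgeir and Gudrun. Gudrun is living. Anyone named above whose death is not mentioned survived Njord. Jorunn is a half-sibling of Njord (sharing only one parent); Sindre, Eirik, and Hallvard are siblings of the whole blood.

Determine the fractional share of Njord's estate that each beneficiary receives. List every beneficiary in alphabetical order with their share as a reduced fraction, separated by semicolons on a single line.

Asgeir 1/7; Eirik 2/7; Gudrun 1/7; Hallvard 2/7; Liv 1/28; Magnus 1/14; Trygve 1/28

No spouse, descendants, or parent survives, so the estate passes to Njord's siblings per stirpes.
Half-blood siblings count for one-half the weight of whole-blood siblings at the initial division.
Dividing 1 in proportion to weights (total weight 7/2): Jorunn (weight 1/2) → 1/7; Sindre (weight 1) → 2/7; Eirik (weight 1) → 2/7; Hallvard (weight 1) → 2/7.
Jorunn predeceased; the 1/7 allotted to Jorunn's branch passes to Jorunn's issue by representation.
The 1/7 is divided into 2 equal shares of 1/14 among Magnus, Kolbein.
Magnus is living and takes 1/14.
Kolbein predeceased; the 1/14 allotted to Kolbein's branch passes to Kolbein's issue by representation.
The 1/14 is divided into 2 equal shares of 1/28 among Liv, Trygve.
Liv is living and takes 1/28.
Trygve is living and takes 1/28.
Sindre predeceased; the 2/7 allotted to Sindre's branch passes to Sindre's issue by representation.
The 2/7 is divided into 2 equal shares of 1/7 among Asgeir, Gudrun.
Asgeir is living and takes 1/7.
Gudrun is living and takes 1/7.
Eirik is living and takes 2/7.
Hallvard is living and takes 2/7.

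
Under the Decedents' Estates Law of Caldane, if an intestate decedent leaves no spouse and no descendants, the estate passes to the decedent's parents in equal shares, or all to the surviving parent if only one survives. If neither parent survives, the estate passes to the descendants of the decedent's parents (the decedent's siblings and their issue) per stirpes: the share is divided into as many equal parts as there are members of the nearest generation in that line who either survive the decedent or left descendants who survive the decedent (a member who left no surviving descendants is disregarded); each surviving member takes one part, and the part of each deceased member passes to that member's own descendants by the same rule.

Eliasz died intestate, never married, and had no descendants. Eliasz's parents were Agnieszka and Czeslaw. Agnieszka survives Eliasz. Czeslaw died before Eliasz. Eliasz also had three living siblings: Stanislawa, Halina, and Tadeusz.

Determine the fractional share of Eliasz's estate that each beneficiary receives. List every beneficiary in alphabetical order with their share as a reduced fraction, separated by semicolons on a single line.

Only one parent, Agnieszka, survives, so Agnieszka takes the entire estate. The siblings take nothing because a surviving parent has priority.

Agnieszka 1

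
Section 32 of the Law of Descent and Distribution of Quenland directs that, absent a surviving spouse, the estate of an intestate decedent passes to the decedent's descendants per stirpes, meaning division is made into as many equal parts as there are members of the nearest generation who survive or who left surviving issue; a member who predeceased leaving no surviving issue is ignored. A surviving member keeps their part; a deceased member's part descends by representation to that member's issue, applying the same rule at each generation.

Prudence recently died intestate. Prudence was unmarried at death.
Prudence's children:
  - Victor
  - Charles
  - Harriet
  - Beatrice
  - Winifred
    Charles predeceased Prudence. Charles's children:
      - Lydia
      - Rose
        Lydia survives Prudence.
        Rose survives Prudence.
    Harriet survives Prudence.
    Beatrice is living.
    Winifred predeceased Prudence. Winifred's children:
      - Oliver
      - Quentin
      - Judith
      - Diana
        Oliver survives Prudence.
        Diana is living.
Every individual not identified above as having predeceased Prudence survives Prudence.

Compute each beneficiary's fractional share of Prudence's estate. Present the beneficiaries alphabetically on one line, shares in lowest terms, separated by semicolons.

There is no surviving spouse, so the entire estate passes to Prudence's descendants per stirpes.
The estate is divided into 5 equal shares of 1/5 among Victor, Charles, Harriet, Beatrice, Winifred.
Victor is living and takes 1/5.
Charles predeceased; the 1/5 allotted to Charles's branch passes to Charles's issue by representation.
The 1/5 is divided into 2 equal shares of 1/10 among Lydia, Rose.
Lydia is living and takes 1/10.
Rose is living and takes 1/10.
Harriet is living and takes 1/5.
Beatrice is living and takes 1/5.
Winifred predeceased; the 1/5 allotted to Winifred's branch passes to Winifred's issue by representation.
The 1/5 is divided into 4 equal shares of 1/20 among Oliver, Quentin, Judith, Diana.
Oliver is living and takes 1/20.
Quentin is living and takes 1/20.
Judith is living and takes 1/20.
Diana is living and takes 1/20.

Beatrice 1/5; Diana 1/20; Harriet 1/5; Judith 1/20; Lydia 1/10; Oliver 1/20; Quentin 1/20; Rose 1/10; Victor 1/5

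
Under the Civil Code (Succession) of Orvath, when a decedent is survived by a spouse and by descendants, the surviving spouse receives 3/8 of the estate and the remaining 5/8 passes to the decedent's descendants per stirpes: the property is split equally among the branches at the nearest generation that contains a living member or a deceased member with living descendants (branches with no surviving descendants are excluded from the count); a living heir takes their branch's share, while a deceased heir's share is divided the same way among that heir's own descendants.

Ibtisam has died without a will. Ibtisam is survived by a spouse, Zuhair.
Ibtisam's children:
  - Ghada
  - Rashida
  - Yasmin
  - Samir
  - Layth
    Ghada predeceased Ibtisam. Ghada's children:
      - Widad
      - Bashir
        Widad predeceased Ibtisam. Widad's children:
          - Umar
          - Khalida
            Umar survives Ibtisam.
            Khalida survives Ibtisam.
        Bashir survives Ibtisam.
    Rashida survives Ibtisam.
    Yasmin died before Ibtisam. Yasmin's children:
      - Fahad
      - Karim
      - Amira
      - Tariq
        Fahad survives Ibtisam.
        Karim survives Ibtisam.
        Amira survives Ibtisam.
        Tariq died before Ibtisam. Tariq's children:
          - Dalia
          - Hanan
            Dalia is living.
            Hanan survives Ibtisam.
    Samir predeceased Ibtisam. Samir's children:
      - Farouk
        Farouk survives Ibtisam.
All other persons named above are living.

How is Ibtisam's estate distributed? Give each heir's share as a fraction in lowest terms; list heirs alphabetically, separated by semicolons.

Amira 1/32; Bashir 1/16; Dalia 1/64; Fahad 1/32; Farouk 1/8; Hanan 1/64; Karim 1/32; Khalida 1/32; Layth 1/8; Rashida 1/8; Umar 1/32; Zuhair 3/8

Zuhair, as surviving spouse, takes 3/8.
The remaining 5/8 passes to Ibtisam's descendants per stirpes.
The 5/8 is divided into 5 equal shares of 1/8 among Ghada, Rashida, Yasmin, Samir, Layth.
Ghada predeceased; the 1/8 allotted to Ghada's branch passes to Ghada's issue by representation.
The 1/8 is divided into 2 equal shares of 1/16 among Widad, Bashir.
Widad predeceased; the 1/16 allotted to Widad's branch passes to Widad's issue by representation.
The 1/16 is divided into 2 equal shares of 1/32 among Umar, Khalida.
Umar is living and takes 1/32.
Khalida is living and takes 1/32.
Bashir is living and takes 1/16.
Rashida is living and takes 1/8.
Yasmin predeceased; the 1/8 allotted to Yasmin's branch passes to Yasmin's issue by representation.
The 1/8 is divided into 4 equal shares of 1/32 among Fahad, Karim, Amira, Tariq.
Fahad is living and takes 1/32.
Karim is living and takes 1/32.
Amira is living and takes 1/32.
Tariq predeceased; the 1/32 allotted to Tariq's branch passes to Tariq's issue by representation.
The 1/32 is divided into 2 equal shares of 1/64 among Dalia, Hanan.
Dalia is living and takes 1/64.
Hanan is living and takes 1/64.
Samir predeceased; the 1/8 allotted to Samir's branch passes to Samir's issue by representation.
Farouk is the sole taker at this level and receives the full 1/8.
Layth is living and takes 1/8.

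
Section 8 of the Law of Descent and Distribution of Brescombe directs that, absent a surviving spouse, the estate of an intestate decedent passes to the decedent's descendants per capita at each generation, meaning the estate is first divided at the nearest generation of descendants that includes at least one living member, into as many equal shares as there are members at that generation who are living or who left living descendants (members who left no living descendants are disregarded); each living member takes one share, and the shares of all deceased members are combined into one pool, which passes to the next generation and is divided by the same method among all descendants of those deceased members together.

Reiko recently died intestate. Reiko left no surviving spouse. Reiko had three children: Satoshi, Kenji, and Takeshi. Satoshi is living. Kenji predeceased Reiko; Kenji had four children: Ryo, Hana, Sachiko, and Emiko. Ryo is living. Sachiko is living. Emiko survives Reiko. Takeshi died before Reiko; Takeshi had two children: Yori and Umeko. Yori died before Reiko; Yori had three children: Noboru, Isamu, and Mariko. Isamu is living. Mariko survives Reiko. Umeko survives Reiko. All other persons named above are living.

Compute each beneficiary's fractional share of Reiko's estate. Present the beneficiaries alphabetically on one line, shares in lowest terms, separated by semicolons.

There is no surviving spouse, so the entire estate passes to Reiko's descendants per capita at each generation.
At generation 1 (Satoshi, Kenji, Takeshi) there are 3 shares of (1)/3 = 1/3 each.
Living: Satoshi — each takes 1/3.
Deceased: Kenji and Takeshi. Their combined 2/3 is pooled and carried to generation 2.
At generation 2 (Ryo, Hana, Sachiko, Emiko, Yori, Umeko) there are 6 shares of (2/3)/6 = 1/9 each.
Living: Ryo, Hana, Sachiko, Emiko, and Umeko — each takes 1/9.
Deceased: Yori. That 1/9 share is carried to generation 3.
At generation 3 (Noboru, Isamu, Mariko) there are 3 shares of (1/9)/3 = 1/27 each.
Living: Noboru, Isamu, and Mariko — each takes 1/27.

Emiko 1/9; Hana 1/9; Isamu 1/27; Mariko 1/27; Noboru 1/27; Ryo 1/9; Sachiko 1/9; Satoshi 1/3; Umeko 1/9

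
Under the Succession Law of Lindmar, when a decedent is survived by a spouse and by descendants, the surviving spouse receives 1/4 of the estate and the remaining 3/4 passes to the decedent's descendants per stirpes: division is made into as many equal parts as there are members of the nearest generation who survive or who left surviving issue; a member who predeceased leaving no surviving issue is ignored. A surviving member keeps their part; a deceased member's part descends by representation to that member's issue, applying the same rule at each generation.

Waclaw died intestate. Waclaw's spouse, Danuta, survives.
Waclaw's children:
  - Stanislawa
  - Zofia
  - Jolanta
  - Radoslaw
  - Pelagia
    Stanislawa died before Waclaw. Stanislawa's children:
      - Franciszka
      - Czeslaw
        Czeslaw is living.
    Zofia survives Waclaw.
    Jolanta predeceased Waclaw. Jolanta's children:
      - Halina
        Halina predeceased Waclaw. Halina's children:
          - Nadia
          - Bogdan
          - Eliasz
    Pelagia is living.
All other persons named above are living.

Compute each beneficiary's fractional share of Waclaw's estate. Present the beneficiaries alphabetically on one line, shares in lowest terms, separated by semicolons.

Danuta, as surviving spouse, takes 1/4.
The remaining 3/4 passes to Waclaw's descendants per stirpes.
The 3/4 is divided into 5 equal shares of 3/20 among Stanislawa, Zofia, Jolanta, Radoslaw, Pelagia.
Stanislawa predeceased; the 3/20 allotted to Stanislawa's branch passes to Stanislawa's issue by representation.
The 3/20 is divided into 2 equal shares of 3/40 among Franciszka, Czeslaw.
Franciszka is living and takes 3/40.
Czeslaw is living and takes 3/40.
Zofia is living and takes 3/20.
Jolanta predeceased; the 3/20 allotted to Jolanta's branch passes to Jolanta's issue by representation.
Halina's line is the sole branch at this level, so the full 3/20 passes to Halina's issue by representation.
The 3/20 is divided into 3 equal shares of 1/20 among Nadia, Bogdan, Eliasz.
Nadia is living and takes 1/20.
Bogdan is living and takes 1/20.
Eliasz is living and takes 1/20.
Radoslaw is living and takes 3/20.
Pelagia is living and takes 3/20.

Bogdan 1/20; Czeslaw 3/40; Danuta 1/4; Eliasz 1/20; Franciszka 3/40; Nadia 1/20; Pelagia 3/20; Radoslaw 3/20; Zofia 3/20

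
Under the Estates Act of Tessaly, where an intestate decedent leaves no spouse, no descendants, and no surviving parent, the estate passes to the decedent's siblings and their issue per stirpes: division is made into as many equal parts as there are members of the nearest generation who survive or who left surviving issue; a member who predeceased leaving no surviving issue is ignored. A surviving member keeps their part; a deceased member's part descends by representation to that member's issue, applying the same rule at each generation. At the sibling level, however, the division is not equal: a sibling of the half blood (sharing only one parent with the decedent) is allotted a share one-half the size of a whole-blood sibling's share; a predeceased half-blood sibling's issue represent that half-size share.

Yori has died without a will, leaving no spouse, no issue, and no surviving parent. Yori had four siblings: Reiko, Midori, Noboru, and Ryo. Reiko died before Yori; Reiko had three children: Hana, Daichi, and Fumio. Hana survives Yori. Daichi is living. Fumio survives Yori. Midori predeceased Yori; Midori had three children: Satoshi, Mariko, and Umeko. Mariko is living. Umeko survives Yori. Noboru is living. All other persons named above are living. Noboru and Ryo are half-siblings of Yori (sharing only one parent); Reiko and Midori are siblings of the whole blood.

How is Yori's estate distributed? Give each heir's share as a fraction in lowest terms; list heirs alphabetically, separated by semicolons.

Daichi 1/9; Fumio 1/9; Hana 1/9; Mariko 1/9; Noboru 1/6; Ryo 1/6; Satoshi 1/9; Umeko 1/9

No spouse, descendants, or parent survives, so the estate passes to Yori's siblings per stirpes.
Half-blood siblings count for one-half the weight of whole-blood siblings at the initial division.
Dividing 1 in proportion to weights (total weight 3): Reiko (weight 1) → 1/3; Midori (weight 1) → 1/3; Noboru (weight 1/2) → 1/6; Ryo (weight 1/2) → 1/6.
Reiko predeceased; the 1/3 allotted to Reiko's branch passes to Reiko's issue by representation.
The 1/3 is divided into 3 equal shares of 1/9 among Hana, Daichi, Fumio.
Hana is living and takes 1/9.
Daichi is living and takes 1/9.
Fumio is living and takes 1/9.
Midori predeceased; the 1/3 allotted to Midori's branch passes to Midori's issue by representation.
The 1/3 is divided into 3 equal shares of 1/9 among Satoshi, Mariko, Umeko.
Satoshi is living and takes 1/9.
Mariko is living and takes 1/9.
Umeko is living and takes 1/9.
Noboru is living and takes 1/6.
Ryo is living and takes 1/6.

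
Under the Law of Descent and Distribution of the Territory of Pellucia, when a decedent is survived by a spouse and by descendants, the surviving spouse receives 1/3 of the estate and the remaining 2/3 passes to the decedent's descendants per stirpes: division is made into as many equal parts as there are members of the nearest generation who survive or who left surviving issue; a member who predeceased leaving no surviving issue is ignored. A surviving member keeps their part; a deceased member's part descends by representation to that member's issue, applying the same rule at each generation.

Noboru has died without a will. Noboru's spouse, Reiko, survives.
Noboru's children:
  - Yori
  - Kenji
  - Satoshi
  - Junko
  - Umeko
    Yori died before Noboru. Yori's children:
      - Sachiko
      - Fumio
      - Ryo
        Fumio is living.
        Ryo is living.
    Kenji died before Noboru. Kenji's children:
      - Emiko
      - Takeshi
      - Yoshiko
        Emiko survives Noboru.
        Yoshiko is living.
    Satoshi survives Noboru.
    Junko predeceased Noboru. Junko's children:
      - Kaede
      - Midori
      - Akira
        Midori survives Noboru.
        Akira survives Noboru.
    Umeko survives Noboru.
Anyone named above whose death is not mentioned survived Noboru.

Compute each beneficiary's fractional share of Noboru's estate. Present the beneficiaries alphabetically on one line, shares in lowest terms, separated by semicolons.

Akira 2/45; Emiko 2/45; Fumio 2/45; Kaede 2/45; Midori 2/45; Reiko 1/3; Ryo 2/45; Sachiko 2/45; Satoshi 2/15; Takeshi 2/45; Umeko 2/15; Yoshiko 2/45

Reiko, as surviving spouse, takes 1/3.
The remaining 2/3 passes to Noboru's descendants per stirpes.
The 2/3 is divided into 5 equal shares of 2/15 among Yori, Kenji, Satoshi, Junko, Umeko.
Yori predeceased; the 2/15 allotted to Yori's branch passes to Yori's issue by representation.
The 2/15 is divided into 3 equal shares of 2/45 among Sachiko, Fumio, Ryo.
Sachiko is living and takes 2/45.
Fumio is living and takes 2/45.
Ryo is living and takes 2/45.
Kenji predeceased; the 2/15 allotted to Kenji's branch passes to Kenji's issue by representation.
The 2/15 is divided into 3 equal shares of 2/45 among Emiko, Takeshi, Yoshiko.
Emiko is living and takes 2/45.
Takeshi is living and takes 2/45.
Yoshiko is living and takes 2/45.
Satoshi is living and takes 2/15.
Junko predeceased; the 2/15 allotted to Junko's branch passes to Junko's issue by representation.
The 2/15 is divided into 3 equal shares of 2/45 among Kaede, Midori, Akira.
Kaede is living and takes 2/45.
Midori is living and takes 2/45.
Akira is living and takes 2/45.
Umeko is living and takes 2/15.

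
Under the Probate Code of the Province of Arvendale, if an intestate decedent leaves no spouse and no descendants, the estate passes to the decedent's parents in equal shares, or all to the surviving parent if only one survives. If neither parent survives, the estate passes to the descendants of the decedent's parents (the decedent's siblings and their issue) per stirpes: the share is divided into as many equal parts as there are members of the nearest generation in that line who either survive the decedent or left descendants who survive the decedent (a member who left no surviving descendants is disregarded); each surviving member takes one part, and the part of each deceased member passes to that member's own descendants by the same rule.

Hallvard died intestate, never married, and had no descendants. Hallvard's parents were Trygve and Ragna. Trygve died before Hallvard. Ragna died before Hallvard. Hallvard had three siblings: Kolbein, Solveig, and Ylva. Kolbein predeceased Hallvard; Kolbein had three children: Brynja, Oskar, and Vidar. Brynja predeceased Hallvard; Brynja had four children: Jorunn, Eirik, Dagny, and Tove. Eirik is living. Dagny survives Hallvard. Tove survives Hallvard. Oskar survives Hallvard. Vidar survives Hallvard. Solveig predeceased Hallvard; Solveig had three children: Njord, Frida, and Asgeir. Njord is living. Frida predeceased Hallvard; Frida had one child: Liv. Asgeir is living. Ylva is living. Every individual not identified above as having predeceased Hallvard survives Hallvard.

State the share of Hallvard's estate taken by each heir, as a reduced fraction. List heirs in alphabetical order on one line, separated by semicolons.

Asgeir 1/9; Dagny 1/36; Eirik 1/36; Jorunn 1/36; Liv 1/9; Njord 1/9; Oskar 1/9; Tove 1/36; Vidar 1/9; Ylva 1/3

Neither parent survives and there are no descendants, so the estate passes to Hallvard's siblings and their issue per stirpes.
The estate is divided into 3 equal shares of 1/3 among Kolbein, Solveig, Ylva.
Kolbein predeceased; the 1/3 allotted to Kolbein's branch passes to Kolbein's issue by representation.
The 1/3 is divided into 3 equal shares of 1/9 among Brynja, Oskar, Vidar.
Brynja predeceased; the 1/9 allotted to Brynja's branch passes to Brynja's issue by representation.
The 1/9 is divided into 4 equal shares of 1/36 among Jorunn, Eirik, Dagny, Tove.
Jorunn is living and takes 1/36.
Eirik is living and takes 1/36.
Dagny is living and takes 1/36.
Tove is living and takes 1/36.
Oskar is living and takes 1/9.
Vidar is living and takes 1/9.
Solveig predeceased; the 1/3 allotted to Solveig's branch passes to Solveig's issue by representation.
The 1/3 is divided into 3 equal shares of 1/9 among Njord, Frida, Asgeir.
Njord is living and takes 1/9.
Frida predeceased; the 1/9 allotted to Frida's branch passes to Frida's issue by representation.
Liv is the sole taker at this level and receives the full 1/9.
Asgeir is living and takes 1/9.
Ylva is living and takes 1/3.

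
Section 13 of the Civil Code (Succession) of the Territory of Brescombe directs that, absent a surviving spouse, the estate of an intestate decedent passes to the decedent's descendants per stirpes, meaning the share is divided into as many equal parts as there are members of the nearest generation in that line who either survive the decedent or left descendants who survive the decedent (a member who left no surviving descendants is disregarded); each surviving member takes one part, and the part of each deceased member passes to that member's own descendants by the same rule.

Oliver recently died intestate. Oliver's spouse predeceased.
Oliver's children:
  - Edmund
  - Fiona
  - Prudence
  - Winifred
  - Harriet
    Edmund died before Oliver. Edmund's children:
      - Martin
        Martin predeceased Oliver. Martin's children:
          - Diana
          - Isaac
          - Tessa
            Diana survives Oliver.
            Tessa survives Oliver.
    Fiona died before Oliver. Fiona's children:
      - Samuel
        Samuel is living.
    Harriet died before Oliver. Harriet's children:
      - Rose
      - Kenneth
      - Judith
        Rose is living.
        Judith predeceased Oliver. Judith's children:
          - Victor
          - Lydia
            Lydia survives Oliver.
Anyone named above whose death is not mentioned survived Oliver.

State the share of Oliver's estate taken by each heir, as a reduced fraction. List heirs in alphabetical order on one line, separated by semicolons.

Diana 1/15; Isaac 1/15; Kenneth 1/15; Lydia 1/30; Prudence 1/5; Rose 1/15; Samuel 1/5; Tessa 1/15; Victor 1/30; Winifred 1/5

There is no surviving spouse, so the entire estate passes to Oliver's descendants per stirpes.
The estate is divided into 5 equal shares of 1/5 among Edmund, Fiona, Prudence, Winifred, Harriet.
Edmund predeceased; the 1/5 allotted to Edmund's branch passes to Edmund's issue by representation.
Martin's line is the sole branch at this level, so the full 1/5 passes to Martin's issue by representation.
The 1/5 is divided into 3 equal shares of 1/15 among Diana, Isaac, Tessa.
Diana is living and takes 1/15.
Isaac is living and takes 1/15.
Tessa is living and takes 1/15.
Fiona predeceased; the 1/5 allotted to Fiona's branch passes to Fiona's issue by representation.
Samuel is the sole taker at this level and receives the full 1/5.
Prudence is living and takes 1/5.
Winifred is living and takes 1/5.
Harriet predeceased; the 1/5 allotted to Harriet's branch passes to Harriet's issue by representation.
The 1/5 is divided into 3 equal shares of 1/15 among Rose, Kenneth, Judith.
Rose is living and takes 1/15.
Kenneth is living and takes 1/15.
Judith predeceased; the 1/15 allotted to Judith's branch passes to Judith's issue by representation.
The 1/15 is divided into 2 equal shares of 1/30 among Victor, Lydia.
Victor is living and takes 1/30.
Lydia is living and takes 1/30.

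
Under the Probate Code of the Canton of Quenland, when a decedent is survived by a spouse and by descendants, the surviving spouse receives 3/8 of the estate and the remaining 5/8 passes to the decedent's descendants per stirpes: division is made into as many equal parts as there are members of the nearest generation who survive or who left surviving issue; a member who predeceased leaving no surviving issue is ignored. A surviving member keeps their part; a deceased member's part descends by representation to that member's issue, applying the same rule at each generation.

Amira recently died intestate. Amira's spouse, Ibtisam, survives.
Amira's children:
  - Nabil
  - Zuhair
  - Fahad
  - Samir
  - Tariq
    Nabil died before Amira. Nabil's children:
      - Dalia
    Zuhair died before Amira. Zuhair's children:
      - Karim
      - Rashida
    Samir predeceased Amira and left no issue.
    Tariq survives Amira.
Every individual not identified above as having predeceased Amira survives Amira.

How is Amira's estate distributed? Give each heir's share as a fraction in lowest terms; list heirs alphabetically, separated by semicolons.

Dalia 5/32; Fahad 5/32; Ibtisam 3/8; Karim 5/64; Rashida 5/64; Tariq 5/32

Ibtisam, as surviving spouse, takes 3/8.
The remaining 5/8 passes to Amira's descendants per stirpes.
Samir left no surviving issue, so that branch lapses and is disregarded.
The 5/8 is divided into 4 equal shares of 5/32 among Nabil, Zuhair, Fahad, Tariq.
Nabil predeceased; the 5/32 allotted to Nabil's branch passes to Nabil's issue by representation.
Dalia is the sole taker at this level and receives the full 5/32.
Zuhair predeceased; the 5/32 allotted to Zuhair's branch passes to Zuhair's issue by representation.
The 5/32 is divided into 2 equal shares of 5/64 among Karim, Rashida.
Karim is living and takes 5/64.
Rashida is living and takes 5/64.
Fahad is living and takes 5/32.
Tariq is living and takes 5/32.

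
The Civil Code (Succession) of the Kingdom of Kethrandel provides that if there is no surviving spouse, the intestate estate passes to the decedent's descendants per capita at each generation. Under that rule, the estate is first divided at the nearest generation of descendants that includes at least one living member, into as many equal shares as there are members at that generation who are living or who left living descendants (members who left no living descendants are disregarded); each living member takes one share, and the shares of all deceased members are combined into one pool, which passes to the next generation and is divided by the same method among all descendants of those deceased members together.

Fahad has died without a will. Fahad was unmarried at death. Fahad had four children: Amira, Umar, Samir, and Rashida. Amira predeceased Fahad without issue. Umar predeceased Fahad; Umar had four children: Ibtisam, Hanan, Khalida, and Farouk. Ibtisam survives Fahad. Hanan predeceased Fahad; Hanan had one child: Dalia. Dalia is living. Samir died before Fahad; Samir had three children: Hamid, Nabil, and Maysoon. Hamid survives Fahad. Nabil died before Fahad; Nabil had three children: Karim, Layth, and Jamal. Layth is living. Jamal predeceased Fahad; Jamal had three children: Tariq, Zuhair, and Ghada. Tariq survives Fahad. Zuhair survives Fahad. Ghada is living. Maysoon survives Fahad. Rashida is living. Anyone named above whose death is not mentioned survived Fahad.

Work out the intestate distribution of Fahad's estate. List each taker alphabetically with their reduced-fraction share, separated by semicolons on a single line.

Dalia 1/21; Farouk 2/21; Ghada 1/63; Hamid 2/21; Ibtisam 2/21; Karim 1/21; Khalida 2/21; Layth 1/21; Maysoon 2/21; Rashida 1/3; Tariq 1/63; Zuhair 1/63

There is no surviving spouse, so the entire estate passes to Fahad's descendants per capita at each generation.
At generation 1 (Umar, Samir, Rashida) there are 3 shares of (1)/3 = 1/3 each.
Living: Rashida — each takes 1/3.
Deceased: Umar and Samir. Their combined 2/3 is pooled and carried to generation 2.
At generation 2 (Ibtisam, Hanan, Khalida, Farouk, Hamid, Nabil, Maysoon) there are 7 shares of (2/3)/7 = 2/21 each.
Living: Ibtisam, Khalida, Farouk, Hamid, and Maysoon — each takes 2/21.
Deceased: Hanan and Nabil. Their combined 4/21 is pooled and carried to generation 3.
At generation 3 (Dalia, Karim, Layth, Jamal) there are 4 shares of (4/21)/4 = 1/21 each.
Living: Dalia, Karim, and Layth — each takes 1/21.
Deceased: Jamal. That 1/21 share is carried to generation 4.
At generation 4 (Tariq, Zuhair, Ghada) there are 3 shares of (1/21)/3 = 1/63 each.
Living: Tariq, Zuhair, and Ghada — each takes 1/63.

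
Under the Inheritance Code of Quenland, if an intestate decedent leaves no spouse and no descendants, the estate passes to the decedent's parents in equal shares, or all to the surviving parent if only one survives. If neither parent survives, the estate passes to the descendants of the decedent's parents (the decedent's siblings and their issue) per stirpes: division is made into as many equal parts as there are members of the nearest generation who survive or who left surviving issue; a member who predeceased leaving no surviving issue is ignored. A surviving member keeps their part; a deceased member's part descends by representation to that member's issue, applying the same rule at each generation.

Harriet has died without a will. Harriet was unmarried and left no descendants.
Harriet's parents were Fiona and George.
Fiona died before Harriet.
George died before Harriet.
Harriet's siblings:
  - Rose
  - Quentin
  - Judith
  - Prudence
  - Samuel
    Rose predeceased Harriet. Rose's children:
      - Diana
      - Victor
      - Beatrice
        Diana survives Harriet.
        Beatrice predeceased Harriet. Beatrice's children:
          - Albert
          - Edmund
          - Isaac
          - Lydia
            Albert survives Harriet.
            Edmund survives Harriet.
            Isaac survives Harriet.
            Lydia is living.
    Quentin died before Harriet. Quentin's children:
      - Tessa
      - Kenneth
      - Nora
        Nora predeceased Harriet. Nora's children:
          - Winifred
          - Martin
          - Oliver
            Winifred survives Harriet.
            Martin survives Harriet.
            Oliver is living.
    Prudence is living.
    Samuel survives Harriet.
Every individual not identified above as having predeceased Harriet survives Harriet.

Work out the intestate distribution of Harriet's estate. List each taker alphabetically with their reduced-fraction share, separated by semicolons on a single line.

Neither parent survives and there are no descendants, so the estate passes to Harriet's siblings and their issue per stirpes.
The estate is divided into 5 equal shares of 1/5 among Rose, Quentin, Judith, Prudence, Samuel.
Rose predeceased; the 1/5 allotted to Rose's branch passes to Rose's issue by representation.
The 1/5 is divided into 3 equal shares of 1/15 among Diana, Victor, Beatrice.
Diana is living and takes 1/15.
Victor is living and takes 1/15.
Beatrice predeceased; the 1/15 allotted to Beatrice's branch passes to Beatrice's issue by representation.
The 1/15 is divided into 4 equal shares of 1/60 among Albert, Edmund, Isaac, Lydia.
Albert is living and takes 1/60.
Edmund is living and takes 1/60.
Isaac is living and takes 1/60.
Lydia is living and takes 1/60.
Quentin predeceased; the 1/5 allotted to Quentin's branch passes to Quentin's issue by representation.
The 1/5 is divided into 3 equal shares of 1/15 among Tessa, Kenneth, Nora.
Tessa is living and takes 1/15.
Kenneth is living and takes 1/15.
Nora predeceased; the 1/15 allotted to Nora's branch passes to Nora's issue by representation.
The 1/15 is divided into 3 equal shares of 1/45 among Winifred, Martin, Oliver.
Winifred is living and takes 1/45.
Martin is living and takes 1/45.
Oliver is living and takes 1/45.
Judith is living and takes 1/5.
Prudence is living and takes 1/5.
Samuel is living and takes 1/5.

Albert 1/60; Diana 1/15; Edmund 1/60; Isaac 1/60; Judith 1/5; Kenneth 1/15; Lydia 1/60; Martin 1/45; Oliver 1/45; Prudence 1/5; Samuel 1/5; Tessa 1/15; Victor 1/15; Winifred 1/45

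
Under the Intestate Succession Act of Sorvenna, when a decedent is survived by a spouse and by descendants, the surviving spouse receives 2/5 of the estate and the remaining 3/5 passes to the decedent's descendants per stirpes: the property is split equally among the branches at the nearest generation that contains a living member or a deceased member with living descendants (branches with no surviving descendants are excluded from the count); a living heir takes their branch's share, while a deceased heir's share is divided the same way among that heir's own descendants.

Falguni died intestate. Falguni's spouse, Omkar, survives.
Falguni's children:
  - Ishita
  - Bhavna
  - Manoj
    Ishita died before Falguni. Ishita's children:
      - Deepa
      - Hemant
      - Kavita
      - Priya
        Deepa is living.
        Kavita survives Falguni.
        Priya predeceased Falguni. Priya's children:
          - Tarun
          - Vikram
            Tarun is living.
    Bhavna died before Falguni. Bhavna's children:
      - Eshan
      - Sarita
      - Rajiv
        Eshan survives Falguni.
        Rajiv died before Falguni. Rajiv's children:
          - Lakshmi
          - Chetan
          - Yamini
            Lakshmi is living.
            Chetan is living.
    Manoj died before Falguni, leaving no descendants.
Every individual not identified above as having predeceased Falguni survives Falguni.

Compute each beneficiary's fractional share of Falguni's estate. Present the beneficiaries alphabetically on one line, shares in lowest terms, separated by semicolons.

Omkar, as surviving spouse, takes 2/5.
The remaining 3/5 passes to Falguni's descendants per stirpes.
Manoj left no surviving issue, so that branch lapses and is disregarded.
The 3/5 is divided into 2 equal shares of 3/10 among Ishita, Bhavna.
Ishita predeceased; the 3/10 allotted to Ishita's branch passes to Ishita's issue by representation.
The 3/10 is divided into 4 equal shares of 3/40 among Deepa, Hemant, Kavita, Priya.
Deepa is living and takes 3/40.
Hemant is living and takes 3/40.
Kavita is living and takes 3/40.
Priya predeceased; the 3/40 allotted to Priya's branch passes to Priya's issue by representation.
The 3/40 is divided into 2 equal shares of 3/80 among Tarun, Vikram.
Tarun is living and takes 3/80.
Vikram is living and takes 3/80.
Bhavna predeceased; the 3/10 allotted to Bhavna's branch passes to Bhavna's issue by representation.
The 3/10 is divided into 3 equal shares of 1/10 among Eshan, Sarita, Rajiv.
Eshan is living and takes 1/10.
Sarita is living and takes 1/10.
Rajiv predeceased; the 1/10 allotted to Rajiv's branch passes to Rajiv's issue by representation.
The 1/10 is divided into 3 equal shares of 1/30 among Lakshmi, Chetan, Yamini.
Lakshmi is living and takes 1/30.
Chetan is living and takes 1/30.
Yamini is living and takes 1/30.

Chetan 1/30; Deepa 3/40; Eshan 1/10; Hemant 3/40; Kavita 3/40; Lakshmi 1/30; Omkar 2/5; Sarita 1/10; Tarun 3/80; Vikram 3/80; Yamini 1/30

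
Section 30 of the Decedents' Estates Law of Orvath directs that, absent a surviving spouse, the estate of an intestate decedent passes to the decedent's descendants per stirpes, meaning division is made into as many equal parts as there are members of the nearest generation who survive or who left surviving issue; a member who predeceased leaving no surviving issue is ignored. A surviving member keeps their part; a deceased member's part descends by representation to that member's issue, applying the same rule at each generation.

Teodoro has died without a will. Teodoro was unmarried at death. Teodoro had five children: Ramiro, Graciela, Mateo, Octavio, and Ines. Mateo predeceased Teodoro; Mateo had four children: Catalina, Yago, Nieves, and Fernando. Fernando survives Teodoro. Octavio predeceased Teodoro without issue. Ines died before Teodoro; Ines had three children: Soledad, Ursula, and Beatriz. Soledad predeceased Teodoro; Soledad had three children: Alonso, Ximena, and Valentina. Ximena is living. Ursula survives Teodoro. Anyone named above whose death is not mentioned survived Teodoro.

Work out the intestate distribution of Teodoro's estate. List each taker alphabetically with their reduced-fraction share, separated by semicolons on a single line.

Alonso 1/36; Beatriz 1/12; Catalina 1/16; Fernando 1/16; Graciela 1/4; Nieves 1/16; Ramiro 1/4; Ursula 1/12; Valentina 1/36; Ximena 1/36; Yago 1/16

There is no surviving spouse, so the entire estate passes to Teodoro's descendants per stirpes.
Octavio left no surviving issue, so that branch lapses and is disregarded.
The estate is divided into 4 equal shares of 1/4 among Ramiro, Graciela, Mateo, Ines.
Ramiro is living and takes 1/4.
Graciela is living and takes 1/4.
Mateo predeceased; the 1/4 allotted to Mateo's branch passes to Mateo's issue by representation.
The 1/4 is divided into 4 equal shares of 1/16 among Catalina, Yago, Nieves, Fernando.
Catalina is living and takes 1/16.
Yago is living and takes 1/16.
Nieves is living and takes 1/16.
Fernando is living and takes 1/16.
Ines predeceased; the 1/4 allotted to Ines's branch passes to Ines's issue by representation.
The 1/4 is divided into 3 equal shares of 1/12 among Soledad, Ursula, Beatriz.
Soledad predeceased; the 1/12 allotted to Soledad's branch passes to Soledad's issue by representation.
The 1/12 is divided into 3 equal shares of 1/36 among Alonso, Ximena, Valentina.
Alonso is living and takes 1/36.
Ximena is living and takes 1/36.
Valentina is living and takes 1/36.
Ursula is living and takes 1/12.
Beatriz is living and takes 1/12.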